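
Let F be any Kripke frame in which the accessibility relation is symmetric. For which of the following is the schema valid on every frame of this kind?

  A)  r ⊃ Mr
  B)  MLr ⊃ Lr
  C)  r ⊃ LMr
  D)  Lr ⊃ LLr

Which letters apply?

(A) r ⊃ Mr is the dual of axiom T; it is valid on a frame exactly when R is reflexive. Such an R need not be reflexive, so not valid.
(B) MLr ⊃ Lr is the dual of axiom 5; it is valid on a frame exactly when R is euclidean. Such an R need not be euclidean, so not valid.
(C) r ⊃ LMr (axiom B) characterises the symmetric frames. Every such R is symmetric — valid.
(D) Lr ⊃ LLr is axiom 4, which corresponds to transitivity. Such an R need not be transitive — not valid.

C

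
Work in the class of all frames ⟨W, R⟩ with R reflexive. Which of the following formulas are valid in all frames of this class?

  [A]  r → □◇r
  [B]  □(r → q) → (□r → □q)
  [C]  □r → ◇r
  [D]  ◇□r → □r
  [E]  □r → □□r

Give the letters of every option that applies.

B, C

A reflexive relation is serial.
(A) r → □◇r is axiom B, which corresponds to symmetry. Such an R need not be symmetric — not valid.
(B) □(r → q) → (□r → □q) is axiom K, valid on every Kripke frame — valid.
(C) □r → ◇r is axiom D, which corresponds to seriality. Every such R is serial — valid.
(D) the dual of axiom 5: valid iff R is euclidean. Such an R need not be euclidean — not valid.
(E) □r → □□r is axiom 4, which corresponds to transitivity. Such an R need not be transitive — not valid.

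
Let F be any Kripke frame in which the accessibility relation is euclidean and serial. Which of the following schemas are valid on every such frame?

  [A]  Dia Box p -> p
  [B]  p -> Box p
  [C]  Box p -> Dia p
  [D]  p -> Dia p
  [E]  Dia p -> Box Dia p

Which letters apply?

C, E

(A) the dual of axiom B: valid iff R is symmetric. Such an R need not be symmetric — not valid.
(B) p -> Box p is equivalent to ◇p→p; it holds exactly when R ⊆ identity. Such an R need not be a subset of the identity — not valid.
(C) Box p -> Dia p (axiom D) characterises the serial frames. Every such R is serial — valid.
(D) p -> Dia p is the dual of axiom T; it is valid on a frame exactly when R is reflexive. Such an R need not be reflexive, so not valid.
(E) Dia p -> Box Dia p (axiom 5) characterises the euclidean frames. Every such R is euclidean — valid.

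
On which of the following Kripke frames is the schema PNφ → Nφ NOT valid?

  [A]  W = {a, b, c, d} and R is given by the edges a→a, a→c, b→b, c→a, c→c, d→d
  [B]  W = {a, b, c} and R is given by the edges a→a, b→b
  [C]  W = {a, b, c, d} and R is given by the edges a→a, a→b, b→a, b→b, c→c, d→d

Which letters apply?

The schema PNφ → Nφ is the dual of axiom 5; it is valid on a frame iff R is euclidean.
(A) R is euclidean (any two R-successors of the same world are R-related), so the schema is valid here.
(B) R is euclidean (any two R-successors of the same world are R-related), so the schema is valid here.
(C) R is euclidean (any two R-successors of the same world are R-related), so the schema is valid here.

none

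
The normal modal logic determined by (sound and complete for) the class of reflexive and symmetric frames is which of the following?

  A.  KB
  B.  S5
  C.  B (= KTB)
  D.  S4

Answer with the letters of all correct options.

C

(A) KB is determined by the class of symmetric frames.
(B) S5 is determined by the class of reflexive, symmetric, and transitive frames.
(C) B (= KTB) is determined by exactly this class.
(D) S4 is determined by the class of reflexive and transitive frames.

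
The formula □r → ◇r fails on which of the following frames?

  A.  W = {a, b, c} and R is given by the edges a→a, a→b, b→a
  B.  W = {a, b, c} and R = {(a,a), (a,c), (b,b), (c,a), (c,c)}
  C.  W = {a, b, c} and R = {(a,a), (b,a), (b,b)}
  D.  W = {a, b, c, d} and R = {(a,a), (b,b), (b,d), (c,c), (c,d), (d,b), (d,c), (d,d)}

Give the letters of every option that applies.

The schema □r → ◇r is axiom D; it is valid on a frame iff R is serial.
(A) R is not serial (c has no R-successor), so the schema fails here.
(B) R is serial (every world has an R-successor), so the schema is valid here.
(C) R is not serial (c has no R-successor), so the schema fails here.
(D) R is serial (every world has an R-successor), so the schema is valid here.

A, C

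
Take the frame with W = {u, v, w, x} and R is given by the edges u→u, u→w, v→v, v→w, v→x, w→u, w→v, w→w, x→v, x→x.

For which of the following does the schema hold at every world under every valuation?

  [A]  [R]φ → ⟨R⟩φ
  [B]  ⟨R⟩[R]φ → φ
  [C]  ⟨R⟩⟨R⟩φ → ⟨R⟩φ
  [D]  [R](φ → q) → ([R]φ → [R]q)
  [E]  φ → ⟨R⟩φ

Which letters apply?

R is reflexive: each world relates to itself.
R is symmetric: every R-edge is matched by its reverse.
R is not transitive: u R w and w R v but not u R v.
R is serial: every world has an R-successor.
(A) [R]φ → ⟨R⟩φ is axiom D, which corresponds to seriality. R is serial — valid.
(B) the dual of axiom B: valid iff R is symmetric. R is symmetric — valid.
(C) ⟨R⟩⟨R⟩φ → ⟨R⟩φ is the dual of axiom 4; it is valid on a frame exactly when R is transitive. R is not transitive, so not valid.
(D) [R](φ → q) → ([R]φ → [R]q) is the K axiom; it holds on all frames — valid.
(E) the dual of axiom T: valid iff R is reflexive. R is reflexive — valid.

A, B, D, E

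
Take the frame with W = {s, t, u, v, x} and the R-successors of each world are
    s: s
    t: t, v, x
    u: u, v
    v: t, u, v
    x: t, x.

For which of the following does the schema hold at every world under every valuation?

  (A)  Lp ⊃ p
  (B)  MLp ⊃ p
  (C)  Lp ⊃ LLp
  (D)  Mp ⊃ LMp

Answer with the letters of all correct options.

A, B

R is reflexive: each world relates to itself.
R is symmetric: every R-edge is matched by its reverse.
R is not transitive: t R v and v R u but not t R u.
R is not euclidean: t R v and t R x but not v R x.
(A) Lp ⊃ p is axiom T, which corresponds to reflexivity. R is reflexive — valid.
(B) the dual of axiom B: valid iff R is symmetric. R is symmetric — valid.
(C) Lp ⊃ LLp (axiom 4) characterises the transitive frames. R is not transitive — not valid.
(D) Mp ⊃ LMp (axiom 5) characterises the euclidean frames. R is not euclidean — not valid.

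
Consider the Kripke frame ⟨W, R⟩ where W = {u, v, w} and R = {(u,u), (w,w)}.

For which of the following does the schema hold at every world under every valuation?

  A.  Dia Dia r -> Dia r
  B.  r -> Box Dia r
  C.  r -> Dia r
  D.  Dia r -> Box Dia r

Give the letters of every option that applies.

A, B, D

R is not reflexive: not v R v.
R is symmetric: every R-edge is matched by its reverse.
R is transitive: R is closed under composition.
R is euclidean: any two R-successors of the same world are R-related.
(A) the dual of axiom 4: valid iff R is transitive. R is transitive — valid.
(B) r -> Box Dia r is axiom B; it is valid on a frame exactly when R is symmetric. R is symmetric, so valid.
(C) r -> Dia r is the dual of axiom T, which corresponds to reflexivity. R is not reflexive — not valid.
(D) axiom 5: valid iff R is euclidean. R is euclidean — valid.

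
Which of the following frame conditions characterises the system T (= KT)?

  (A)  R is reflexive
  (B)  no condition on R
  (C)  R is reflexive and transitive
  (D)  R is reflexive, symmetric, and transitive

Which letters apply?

(A) T (= KT) is sound and complete for exactly this class.
(B) this class determines K, not T (= KT).
(C) this class determines S4, not T (= KT).
(D) this class determines S5, not T (= KT).

A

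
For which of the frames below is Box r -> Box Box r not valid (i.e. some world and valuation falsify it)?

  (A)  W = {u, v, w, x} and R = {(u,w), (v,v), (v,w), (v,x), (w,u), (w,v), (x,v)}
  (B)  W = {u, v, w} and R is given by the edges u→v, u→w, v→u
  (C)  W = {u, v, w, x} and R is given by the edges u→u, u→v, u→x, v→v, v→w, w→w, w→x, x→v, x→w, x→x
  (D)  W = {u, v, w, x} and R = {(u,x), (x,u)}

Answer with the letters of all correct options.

A, B, C, D

The schema Box r -> Box Box r is axiom 4; it is valid on a frame iff R is transitive.
(A) R is not transitive (u R w and w R u but not u R u), so the schema fails here.
(B) R is not transitive (u R v and v R u but not u R u), so the schema fails here.
(C) R is not transitive (u R v and v R w but not u R w), so the schema fails here.
(D) R is not transitive (u R x and x R u but not u R u), so the schema fails here.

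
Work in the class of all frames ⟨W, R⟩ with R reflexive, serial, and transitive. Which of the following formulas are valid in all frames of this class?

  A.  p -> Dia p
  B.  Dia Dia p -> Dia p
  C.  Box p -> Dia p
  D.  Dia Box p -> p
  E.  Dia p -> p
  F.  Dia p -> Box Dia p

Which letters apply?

(A) p -> Dia p (the dual of axiom T) characterises the reflexive frames. Every such R is reflexive — valid.
(B) Dia Dia p -> Dia p (the dual of axiom 4) characterises the transitive frames. Every such R is transitive — valid.
(C) Box p -> Dia p (axiom D) characterises the serial frames. Every such R is serial — valid.
(D) Dia Box p -> p is the dual of axiom B; it is valid on a frame exactly when R is symmetric. Such an R need not be symmetric, so not valid.
(E) Dia p -> p is valid only on frames where every R-edge is a self-loop. Such an R need not be a subset of the identity — not valid.
(F) axiom 5: valid iff R is euclidean. Such an R need not be euclidean — not valid.

A, B, C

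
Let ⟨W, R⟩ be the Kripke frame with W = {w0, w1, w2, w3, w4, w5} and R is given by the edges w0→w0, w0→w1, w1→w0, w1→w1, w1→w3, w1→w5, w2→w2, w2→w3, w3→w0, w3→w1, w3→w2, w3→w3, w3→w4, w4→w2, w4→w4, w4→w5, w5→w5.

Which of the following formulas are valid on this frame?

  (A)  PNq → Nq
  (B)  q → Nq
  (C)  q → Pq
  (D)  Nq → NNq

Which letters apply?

C

R is reflexive: each world relates to itself.
R is not transitive: w0 R w1 and w1 R w3 but not w0 R w3.
R is not euclidean: w1 R w0 and w1 R w3 but not w0 R w3.
R is not a subset of the identity: w0 R w1 with w0 ≠ w1.
(A) PNq → Nq (the dual of axiom 5) characterises the euclidean frames. R is not euclidean — not valid.
(B) q → Nq is valid only on frames where every R-edge is a self-loop. Here R ⊄ identity — not valid.
(C) q → Pq (the dual of axiom T) characterises the reflexive frames. R is reflexive — valid.
(D) axiom 4: valid iff R is transitive. R is not transitive — not valid.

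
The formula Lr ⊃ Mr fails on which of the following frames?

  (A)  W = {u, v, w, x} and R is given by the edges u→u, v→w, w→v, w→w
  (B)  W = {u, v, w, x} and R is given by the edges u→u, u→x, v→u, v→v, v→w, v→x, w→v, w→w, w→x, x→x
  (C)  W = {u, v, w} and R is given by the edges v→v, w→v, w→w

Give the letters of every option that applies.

A, C

The schema Lr ⊃ Mr is axiom D; it is valid on a frame iff R is serial.
(A) R is not serial (x has no R-successor), so the schema fails here.
(B) R is serial (every world has an R-successor), so the schema is valid here.
(C) R is not serial (u has no R-successor), so the schema fails here.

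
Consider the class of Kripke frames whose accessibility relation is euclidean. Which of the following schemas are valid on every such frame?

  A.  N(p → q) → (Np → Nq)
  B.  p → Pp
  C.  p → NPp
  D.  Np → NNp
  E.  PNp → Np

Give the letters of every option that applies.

A, E

(A) this is just K, valid on every normal frame.
(B) p → Pp is the dual of axiom T, which corresponds to reflexivity. Such an R need not be reflexive — not valid.
(C) p → NPp is axiom B; it is valid on a frame exactly when R is symmetric. Such an R need not be symmetric, so not valid.
(D) Np → NNp is axiom 4, which corresponds to transitivity. Such an R need not be transitive — not valid.
(E) PNp → Np is the dual of axiom 5; it is valid on a frame exactly when R is euclidean. Every such R is euclidean, so valid.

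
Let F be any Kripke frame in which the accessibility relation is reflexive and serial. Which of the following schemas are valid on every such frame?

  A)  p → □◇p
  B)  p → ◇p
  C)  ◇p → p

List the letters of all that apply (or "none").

(A) p → □◇p is axiom B, which corresponds to symmetry. Such an R need not be symmetric — not valid.
(B) p → ◇p is the dual of axiom T, which corresponds to reflexivity. Every such R is reflexive — valid.
(C) ◇p → p is the converse of T; it holds exactly when R ⊆ identity. Such an R need not be a subset of the identity — not valid.

B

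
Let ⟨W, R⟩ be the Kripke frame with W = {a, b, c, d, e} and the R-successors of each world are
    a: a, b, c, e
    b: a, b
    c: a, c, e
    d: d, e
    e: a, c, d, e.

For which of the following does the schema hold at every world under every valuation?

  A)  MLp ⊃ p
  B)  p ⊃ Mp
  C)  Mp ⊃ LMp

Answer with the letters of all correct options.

A, B

R is reflexive: each world relates to itself.
R is symmetric: every R-edge is matched by its reverse.
R is not euclidean: a R b and a R c but not b R c.
(A) MLp ⊃ p (the dual of axiom B) characterises the symmetric frames. R is symmetric — valid.
(B) p ⊃ Mp is the dual of axiom T; it is valid on a frame exactly when R is reflexive. R is reflexive, so valid.
(C) axiom 5: valid iff R is euclidean. R is not euclidean — not valid.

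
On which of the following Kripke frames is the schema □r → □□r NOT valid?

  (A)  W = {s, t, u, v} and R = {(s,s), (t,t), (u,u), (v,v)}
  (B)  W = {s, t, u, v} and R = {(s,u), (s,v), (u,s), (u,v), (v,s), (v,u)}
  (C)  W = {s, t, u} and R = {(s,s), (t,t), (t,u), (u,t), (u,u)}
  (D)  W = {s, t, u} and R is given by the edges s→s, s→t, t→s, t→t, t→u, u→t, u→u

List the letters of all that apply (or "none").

B, D

The schema □r → □□r is axiom 4; it is valid on a frame iff R is transitive.
(A) R is transitive (R is closed under composition), so the schema is valid here.
(B) R is not transitive (s R u and u R s but not s R s), so the schema fails here.
(C) R is transitive (R is closed under composition), so the schema is valid here.
(D) R is not transitive (s R t and t R u but not s R u), so the schema fails here.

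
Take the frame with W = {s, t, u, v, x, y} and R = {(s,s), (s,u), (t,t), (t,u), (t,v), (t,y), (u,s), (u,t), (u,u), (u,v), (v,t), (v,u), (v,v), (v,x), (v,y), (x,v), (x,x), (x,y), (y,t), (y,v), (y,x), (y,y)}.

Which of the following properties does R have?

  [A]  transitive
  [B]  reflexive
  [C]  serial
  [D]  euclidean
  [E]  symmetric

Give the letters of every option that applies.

(A) not transitive: s R u and u R t but not s R t.
(B) reflexive: each world relates to itself.
(C) serial: every world has an R-successor.
(D) not euclidean: t R u and t R y but not u R y.
(E) symmetric: every R-edge is matched by its reverse.

B, C, E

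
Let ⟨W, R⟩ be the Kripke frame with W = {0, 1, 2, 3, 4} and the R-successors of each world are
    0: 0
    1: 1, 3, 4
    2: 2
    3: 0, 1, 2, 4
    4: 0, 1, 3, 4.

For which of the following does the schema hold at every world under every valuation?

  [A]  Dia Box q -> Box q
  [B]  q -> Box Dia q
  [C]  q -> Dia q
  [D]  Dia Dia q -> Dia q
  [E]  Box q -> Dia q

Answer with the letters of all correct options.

E

R is not reflexive: not 3 R 3.
R is not symmetric: 3 R 0 but not 0 R 3.
R is not transitive: 1 R 3 and 3 R 0 but not 1 R 0.
R is not euclidean: 3 R 0 and 3 R 1 but not 0 R 1.
R is serial: every world has an R-successor.
(A) Dia Box q -> Box q (the dual of axiom 5) characterises the euclidean frames. R is not euclidean — not valid.
(B) axiom B: valid iff R is symmetric. R is not symmetric — not valid.
(C) q -> Dia q (the dual of axiom T) characterises the reflexive frames. R is not reflexive — not valid.
(D) the dual of axiom 4: valid iff R is transitive. R is not transitive — not valid.
(E) Box q -> Dia q is axiom D, which corresponds to seriality. R is serial — valid.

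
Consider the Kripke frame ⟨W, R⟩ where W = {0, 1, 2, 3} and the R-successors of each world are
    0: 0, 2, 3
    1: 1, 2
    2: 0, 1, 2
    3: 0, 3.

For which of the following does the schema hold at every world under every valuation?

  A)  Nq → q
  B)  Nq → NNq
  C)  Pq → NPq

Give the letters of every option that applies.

R is reflexive: each world relates to itself.
R is not transitive: 0 R 2 and 2 R 1 but not 0 R 1.
R is not euclidean: 0 R 2 and 0 R 3 but not 2 R 3.
(A) Nq → q (axiom T) characterises the reflexive frames. R is reflexive — valid.
(B) Nq → NNq is axiom 4, which corresponds to transitivity. R is not transitive — not valid.
(C) Pq → NPq is axiom 5, which corresponds to the euclidean property. R is not euclidean — not valid.

A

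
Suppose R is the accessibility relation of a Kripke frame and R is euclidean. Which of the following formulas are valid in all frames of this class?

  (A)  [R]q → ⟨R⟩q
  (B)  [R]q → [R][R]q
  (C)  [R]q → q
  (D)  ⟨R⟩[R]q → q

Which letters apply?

(A) [R]q → ⟨R⟩q is axiom D; it is valid on a frame exactly when R is serial. Such an R need not be serial, so not valid.
(B) axiom 4: valid iff R is transitive. Such an R need not be transitive — not valid.
(C) [R]q → q (axiom T) characterises the reflexive frames. Such an R need not be reflexive — not valid.
(D) ⟨R⟩[R]q → q is the dual of axiom B, which corresponds to symmetry. Such an R need not be symmetric — not valid.

none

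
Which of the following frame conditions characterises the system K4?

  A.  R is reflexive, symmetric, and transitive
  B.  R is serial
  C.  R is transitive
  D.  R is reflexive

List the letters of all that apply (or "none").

C

(A) this class determines S5, not K4.
(B) this class determines D, not K4.
(C) K4 is sound and complete for exactly this class.
(D) this class determines T (= KT), not K4.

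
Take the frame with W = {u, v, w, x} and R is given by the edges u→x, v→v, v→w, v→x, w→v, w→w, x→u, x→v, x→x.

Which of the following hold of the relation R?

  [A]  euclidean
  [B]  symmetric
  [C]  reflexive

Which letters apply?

B

(A) not euclidean: v R w and v R x but not w R x.
(B) symmetric: every R-edge is matched by its reverse.
(C) not reflexive: not u R u.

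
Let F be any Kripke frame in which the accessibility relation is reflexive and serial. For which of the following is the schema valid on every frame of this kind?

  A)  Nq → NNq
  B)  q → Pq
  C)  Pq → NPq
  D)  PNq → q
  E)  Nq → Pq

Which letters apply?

(A) Nq → NNq is axiom 4, which corresponds to transitivity. Such an R need not be transitive — not valid.
(B) q → Pq (the dual of axiom T) characterises the reflexive frames. Every such R is reflexive — valid.
(C) Pq → NPq is axiom 5; it is valid on a frame exactly when R is euclidean. Such an R need not be euclidean, so not valid.
(D) PNq → q is the dual of axiom B; it is valid on a frame exactly when R is symmetric. Such an R need not be symmetric, so not valid.
(E) axiom D: valid iff R is serial. Every such R is serial — valid.

B, E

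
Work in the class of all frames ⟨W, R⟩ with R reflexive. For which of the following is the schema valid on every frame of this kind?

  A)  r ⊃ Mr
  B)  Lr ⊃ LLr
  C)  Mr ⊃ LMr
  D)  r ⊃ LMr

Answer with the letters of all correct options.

A reflexive relation is serial.
(A) r ⊃ Mr is the dual of axiom T; it is valid on a frame exactly when R is reflexive. Every such R is reflexive, so valid.
(B) Lr ⊃ LLr (axiom 4) characterises the transitive frames. Such an R need not be transitive — not valid.
(C) Mr ⊃ LMr is axiom 5, which corresponds to the euclidean property. Such an R need not be euclidean — not valid.
(D) r ⊃ LMr (axiom B) characterises the symmetric frames. Such an R need not be symmetric — not valid.

A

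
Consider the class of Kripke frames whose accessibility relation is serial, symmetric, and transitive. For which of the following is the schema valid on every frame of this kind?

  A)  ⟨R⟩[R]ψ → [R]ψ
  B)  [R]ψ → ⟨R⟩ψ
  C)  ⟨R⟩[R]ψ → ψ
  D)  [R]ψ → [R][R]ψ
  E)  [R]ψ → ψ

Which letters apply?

A serial symmetric transitive relation is reflexive (take any v with uRv; symmetry gives vRu and transitivity gives uRu), hence an equivalence relation.
(A) ⟨R⟩[R]ψ → [R]ψ is the dual of axiom 5, which corresponds to the euclidean property. Every such R is euclidean — valid.
(B) [R]ψ → ⟨R⟩ψ (axiom D) characterises the serial frames. Every such R is serial — valid.
(C) ⟨R⟩[R]ψ → ψ is the dual of axiom B; it is valid on a frame exactly when R is symmetric. Every such R is symmetric, so valid.
(D) [R]ψ → [R][R]ψ (axiom 4) characterises the transitive frames. Every such R is transitive — valid.
(E) [R]ψ → ψ (axiom T) characterises the reflexive frames. Every such R is reflexive — valid.

A, B, C, D, E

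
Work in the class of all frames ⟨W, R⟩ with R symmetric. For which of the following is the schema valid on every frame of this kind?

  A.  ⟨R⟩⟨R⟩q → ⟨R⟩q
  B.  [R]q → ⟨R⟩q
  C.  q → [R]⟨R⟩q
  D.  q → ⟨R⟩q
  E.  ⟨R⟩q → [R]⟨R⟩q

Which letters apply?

(A) the dual of axiom 4: valid iff R is transitive. Such an R need not be transitive — not valid.
(B) [R]q → ⟨R⟩q (axiom D) characterises the serial frames. Such an R need not be serial — not valid.
(C) axiom B: valid iff R is symmetric. Every such R is symmetric — valid.
(D) q → ⟨R⟩q is the dual of axiom T; it is valid on a frame exactly when R is reflexive. Such an R need not be reflexive, so not valid.
(E) ⟨R⟩q → [R]⟨R⟩q is axiom 5; it is valid on a frame exactly when R is euclidean. Such an R need not be euclidean, so not valid.

C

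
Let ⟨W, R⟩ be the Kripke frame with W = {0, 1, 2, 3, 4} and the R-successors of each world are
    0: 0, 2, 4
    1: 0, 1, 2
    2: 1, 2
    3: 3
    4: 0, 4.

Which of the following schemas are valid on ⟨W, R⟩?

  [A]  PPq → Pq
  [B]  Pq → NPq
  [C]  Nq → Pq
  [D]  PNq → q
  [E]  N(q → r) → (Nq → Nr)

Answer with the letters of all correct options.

R is not symmetric: 0 R 2 but not 2 R 0.
R is not transitive: 0 R 2 and 2 R 1 but not 0 R 1.
R is not euclidean: 0 R 2 and 0 R 0 but not 2 R 0.
R is serial: every world has an R-successor.
(A) PPq → Pq (the dual of axiom 4) characterises the transitive frames. R is not transitive — not valid.
(B) Pq → NPq is axiom 5; it is valid on a frame exactly when R is euclidean. R is not euclidean, so not valid.
(C) Nq → Pq is axiom D; it is valid on a frame exactly when R is serial. R is serial, so valid.
(D) PNq → q is the dual of axiom B; it is valid on a frame exactly when R is symmetric. R is not symmetric, so not valid.
(E) this is just K, valid on every normal frame.

C, E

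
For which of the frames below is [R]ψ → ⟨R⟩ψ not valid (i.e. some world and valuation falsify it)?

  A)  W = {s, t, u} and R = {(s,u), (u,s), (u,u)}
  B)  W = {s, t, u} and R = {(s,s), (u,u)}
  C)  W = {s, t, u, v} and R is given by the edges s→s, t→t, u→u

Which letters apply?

The schema [R]ψ → ⟨R⟩ψ is axiom D; it is valid on a frame iff R is serial.
(A) R is not serial (t has no R-successor), so the schema fails here.
(B) R is not serial (t has no R-successor), so the schema fails here.
(C) R is not serial (v has no R-successor), so the schema fails here.

A, B, C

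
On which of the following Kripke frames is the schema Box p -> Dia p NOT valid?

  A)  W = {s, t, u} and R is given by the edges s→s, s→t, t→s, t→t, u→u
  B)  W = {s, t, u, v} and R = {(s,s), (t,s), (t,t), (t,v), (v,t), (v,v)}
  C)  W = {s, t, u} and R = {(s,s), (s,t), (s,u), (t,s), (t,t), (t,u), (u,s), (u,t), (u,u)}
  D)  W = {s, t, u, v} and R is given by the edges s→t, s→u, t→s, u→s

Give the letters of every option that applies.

B, D

The schema Box p -> Dia p is axiom D; it is valid on a frame iff R is serial.
(A) R is serial (every world has an R-successor), so the schema is valid here.
(B) R is not serial (u has no R-successor), so the schema fails here.
(C) R is serial (every world has an R-successor), so the schema is valid here.
(D) R is not serial (v has no R-successor), so the schema fails here.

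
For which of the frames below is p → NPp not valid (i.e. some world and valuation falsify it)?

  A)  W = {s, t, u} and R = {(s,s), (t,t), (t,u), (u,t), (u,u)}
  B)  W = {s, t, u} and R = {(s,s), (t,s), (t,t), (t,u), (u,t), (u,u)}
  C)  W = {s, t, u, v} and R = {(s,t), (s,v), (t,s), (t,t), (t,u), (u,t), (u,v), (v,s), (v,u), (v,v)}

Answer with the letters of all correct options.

B

The schema p → NPp is axiom B; it is valid on a frame iff R is symmetric.
(A) R is symmetric (every R-edge is matched by its reverse), so the schema is valid here.
(B) R is not symmetric (t R s but not s R t), so the schema fails here.
(C) R is symmetric (every R-edge is matched by its reverse), so the schema is valid here.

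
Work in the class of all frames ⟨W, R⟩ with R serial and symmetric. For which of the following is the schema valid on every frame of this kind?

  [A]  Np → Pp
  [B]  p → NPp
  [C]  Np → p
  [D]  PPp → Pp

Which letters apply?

A, B

(A) Np → Pp is axiom D, which corresponds to seriality. Every such R is serial — valid.
(B) axiom B: valid iff R is symmetric. Every such R is symmetric — valid.
(C) axiom T: valid iff R is reflexive. Such an R need not be reflexive — not valid.
(D) PPp → Pp (the dual of axiom 4) characterises the transitive frames. Such an R need not be transitive — not valid.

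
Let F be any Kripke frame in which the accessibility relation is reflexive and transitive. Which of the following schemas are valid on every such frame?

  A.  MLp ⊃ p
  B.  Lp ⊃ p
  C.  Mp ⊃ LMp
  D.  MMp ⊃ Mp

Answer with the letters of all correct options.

Reflexive relations are serial.
(A) MLp ⊃ p is the dual of axiom B; it is valid on a frame exactly when R is symmetric. Such an R need not be symmetric, so not valid.
(B) axiom T: valid iff R is reflexive. Every such R is reflexive — valid.
(C) Mp ⊃ LMp is axiom 5, which corresponds to the euclidean property. Such an R need not be euclidean — not valid.
(D) MMp ⊃ Mp is the dual of axiom 4, which corresponds to transitivity. Every such R is transitive — valid.

B, D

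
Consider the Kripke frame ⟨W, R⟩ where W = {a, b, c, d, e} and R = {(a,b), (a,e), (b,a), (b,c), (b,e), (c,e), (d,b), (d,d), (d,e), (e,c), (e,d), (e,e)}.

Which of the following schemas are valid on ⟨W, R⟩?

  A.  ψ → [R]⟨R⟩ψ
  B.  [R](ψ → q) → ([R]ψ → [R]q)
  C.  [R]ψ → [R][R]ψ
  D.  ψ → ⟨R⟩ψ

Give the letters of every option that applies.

R is not reflexive: not a R a.
R is not symmetric: a R e but not e R a.
R is not transitive: a R b and b R a but not a R a.
(A) axiom B: valid iff R is symmetric. R is not symmetric — not valid.
(B) this is just K, valid on every normal frame.
(C) axiom 4: valid iff R is transitive. R is not transitive — not valid.
(D) ψ → ⟨R⟩ψ is the dual of axiom T, which corresponds to reflexivity. R is not reflexive — not valid.

B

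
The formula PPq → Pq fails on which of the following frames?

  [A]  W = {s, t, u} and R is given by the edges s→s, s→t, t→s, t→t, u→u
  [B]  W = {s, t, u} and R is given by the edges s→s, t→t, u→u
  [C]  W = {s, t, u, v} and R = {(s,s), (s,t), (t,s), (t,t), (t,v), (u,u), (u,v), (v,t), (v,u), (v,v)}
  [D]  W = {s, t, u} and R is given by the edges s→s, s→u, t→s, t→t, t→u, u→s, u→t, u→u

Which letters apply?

The schema PPq → Pq is the dual of axiom 4; it is valid on a frame iff R is transitive.
(A) R is transitive (R is closed under composition), so the schema is valid here.
(B) R is transitive (R is closed under composition), so the schema is valid here.
(C) R is not transitive (s R t and t R v but not s R v), so the schema fails here.
(D) R is not transitive (s R u and u R t but not s R t), so the schema fails here.

C, D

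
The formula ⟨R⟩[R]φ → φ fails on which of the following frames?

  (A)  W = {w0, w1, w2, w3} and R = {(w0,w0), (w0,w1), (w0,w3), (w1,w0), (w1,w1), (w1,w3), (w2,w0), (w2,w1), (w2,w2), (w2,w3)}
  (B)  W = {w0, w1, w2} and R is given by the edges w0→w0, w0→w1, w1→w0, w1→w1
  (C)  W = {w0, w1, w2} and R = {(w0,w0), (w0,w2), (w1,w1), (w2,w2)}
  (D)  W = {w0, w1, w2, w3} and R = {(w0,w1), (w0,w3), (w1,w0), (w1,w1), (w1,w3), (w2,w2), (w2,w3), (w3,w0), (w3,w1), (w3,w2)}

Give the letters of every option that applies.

The schema ⟨R⟩[R]φ → φ is the dual of axiom B; it is valid on a frame iff R is symmetric.
(A) R is not symmetric (w0 R w3 but not w3 R w0), so the schema fails here.
(B) R is symmetric (every R-edge is matched by its reverse), so the schema is valid here.
(C) R is not symmetric (w0 R w2 but not w2 R w0), so the schema fails here.
(D) R is symmetric (every R-edge is matched by its reverse), so the schema is valid here.

A, C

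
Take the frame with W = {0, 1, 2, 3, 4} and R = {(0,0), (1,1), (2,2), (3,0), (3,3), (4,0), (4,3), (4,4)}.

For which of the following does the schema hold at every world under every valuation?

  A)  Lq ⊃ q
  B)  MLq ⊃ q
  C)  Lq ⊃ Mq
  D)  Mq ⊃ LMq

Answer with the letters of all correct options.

R is reflexive: each world relates to itself.
R is not symmetric: 3 R 0 but not 0 R 3.
R is not euclidean: 3 R 0 and 3 R 3 but not 0 R 3.
R is serial: every world has an R-successor.
(A) Lq ⊃ q is axiom T; it is valid on a frame exactly when R is reflexive. R is reflexive, so valid.
(B) the dual of axiom B: valid iff R is symmetric. R is not symmetric — not valid.
(C) Lq ⊃ Mq is axiom D; it is valid on a frame exactly when R is serial. R is serial, so valid.
(D) Mq ⊃ LMq is axiom 5; it is valid on a frame exactly when R is euclidean. R is not euclidean, so not valid.

A, C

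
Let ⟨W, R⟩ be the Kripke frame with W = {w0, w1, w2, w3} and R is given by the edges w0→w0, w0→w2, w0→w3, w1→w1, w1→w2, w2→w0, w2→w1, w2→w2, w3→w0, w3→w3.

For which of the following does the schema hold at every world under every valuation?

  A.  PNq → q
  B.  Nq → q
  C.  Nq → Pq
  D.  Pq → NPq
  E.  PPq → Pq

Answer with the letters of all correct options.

A, B, C

R is reflexive: each world relates to itself.
R is symmetric: every R-edge is matched by its reverse.
R is not transitive: w0 R w2 and w2 R w1 but not w0 R w1.
R is not euclidean: w0 R w2 and w0 R w3 but not w2 R w3.
R is serial: every world has an R-successor.
(A) PNq → q is the dual of axiom B, which corresponds to symmetry. R is symmetric — valid.
(B) Nq → q (axiom T) characterises the reflexive frames. R is reflexive — valid.
(C) Nq → Pq is axiom D; it is valid on a frame exactly when R is serial. R is serial, so valid.
(D) Pq → NPq is axiom 5, which corresponds to the euclidean property. R is not euclidean — not valid.
(E) PPq → Pq is the dual of axiom 4, which corresponds to transitivity. R is not transitive — not valid.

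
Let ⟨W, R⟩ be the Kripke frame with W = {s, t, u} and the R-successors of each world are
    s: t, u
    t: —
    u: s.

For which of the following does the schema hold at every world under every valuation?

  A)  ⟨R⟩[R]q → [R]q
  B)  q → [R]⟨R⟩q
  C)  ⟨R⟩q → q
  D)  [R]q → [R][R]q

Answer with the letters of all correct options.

none

R is not symmetric: s R t but not t R s.
R is not transitive: s R u and u R s but not s R s.
R is not euclidean: s R t and s R u but not t R u.
R is not a subset of the identity: s R t with s ≠ t.
(A) ⟨R⟩[R]q → [R]q (the dual of axiom 5) characterises the euclidean frames. R is not euclidean — not valid.
(B) q → [R]⟨R⟩q (axiom B) characterises the symmetric frames. R is not symmetric — not valid.
(C) ⟨R⟩q → q is the converse of T; it holds exactly when R ⊆ identity. Here R ⊄ identity — not valid.
(D) axiom 4: valid iff R is transitive. R is not transitive — not valid.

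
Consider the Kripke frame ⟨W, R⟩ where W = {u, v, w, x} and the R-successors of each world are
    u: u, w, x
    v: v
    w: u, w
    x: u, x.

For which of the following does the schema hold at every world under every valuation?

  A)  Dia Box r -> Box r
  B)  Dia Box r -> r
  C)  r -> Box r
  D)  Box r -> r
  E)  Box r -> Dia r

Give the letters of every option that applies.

R is reflexive: each world relates to itself.
R is symmetric: every R-edge is matched by its reverse.
R is not euclidean: u R w and u R x but not w R x.
R is serial: every world has an R-successor.
R is not a subset of the identity: u R w with u ≠ w.
(A) Dia Box r -> Box r is the dual of axiom 5; it is valid on a frame exactly when R is euclidean. R is not euclidean, so not valid.
(B) Dia Box r -> r is the dual of axiom B, which corresponds to symmetry. R is symmetric — valid.
(C) r -> Box r (equivalent to ◇p→p) corresponds to R being a subset of the identity. Here R ⊄ identity, so not valid.
(D) Box r -> r (axiom T) characterises the reflexive frames. R is reflexive — valid.
(E) axiom D: valid iff R is serial. R is serial — valid.

B, D, E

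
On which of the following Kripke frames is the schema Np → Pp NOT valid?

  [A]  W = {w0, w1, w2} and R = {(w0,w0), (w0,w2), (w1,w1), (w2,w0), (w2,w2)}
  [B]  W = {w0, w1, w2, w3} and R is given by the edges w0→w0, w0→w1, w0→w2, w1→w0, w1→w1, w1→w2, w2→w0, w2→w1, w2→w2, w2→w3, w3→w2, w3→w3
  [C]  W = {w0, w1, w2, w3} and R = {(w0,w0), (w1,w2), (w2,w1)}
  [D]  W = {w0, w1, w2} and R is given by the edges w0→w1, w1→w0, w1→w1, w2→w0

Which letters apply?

The schema Np → Pp is axiom D; it is valid on a frame iff R is serial.
(A) R is serial (every world has an R-successor), so the schema is valid here.
(B) R is serial (every world has an R-successor), so the schema is valid here.
(C) R is not serial (w3 has no R-successor), so the schema fails here.
(D) R is serial (every world has an R-successor), so the schema is valid here.

C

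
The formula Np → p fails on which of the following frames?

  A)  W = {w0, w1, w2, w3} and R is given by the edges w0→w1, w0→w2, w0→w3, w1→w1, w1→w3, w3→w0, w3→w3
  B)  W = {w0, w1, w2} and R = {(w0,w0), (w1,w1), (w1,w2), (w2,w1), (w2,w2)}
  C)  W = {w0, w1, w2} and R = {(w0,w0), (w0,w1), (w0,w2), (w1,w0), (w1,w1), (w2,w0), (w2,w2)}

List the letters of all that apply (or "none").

The schema Np → p is axiom T; it is valid on a frame iff R is reflexive.
(A) R is not reflexive (not w0 R w0), so the schema fails here.
(B) R is reflexive (each world relates to itself), so the schema is valid here.
(C) R is reflexive (each world relates to itself), so the schema is valid here.

A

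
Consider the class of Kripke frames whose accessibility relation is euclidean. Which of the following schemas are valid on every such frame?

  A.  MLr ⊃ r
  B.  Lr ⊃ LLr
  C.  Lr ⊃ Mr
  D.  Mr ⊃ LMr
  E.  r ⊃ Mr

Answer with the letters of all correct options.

D

(A) MLr ⊃ r (the dual of axiom B) characterises the symmetric frames. Such an R need not be symmetric — not valid.
(B) Lr ⊃ LLr is axiom 4; it is valid on a frame exactly when R is transitive. Such an R need not be transitive, so not valid.
(C) Lr ⊃ Mr (axiom D) characterises the serial frames. Such an R need not be serial — not valid.
(D) Mr ⊃ LMr is axiom 5; it is valid on a frame exactly when R is euclidean. Every such R is euclidean, so valid.
(E) r ⊃ Mr (the dual of axiom T) characterises the reflexive frames. Such an R need not be reflexive — not valid.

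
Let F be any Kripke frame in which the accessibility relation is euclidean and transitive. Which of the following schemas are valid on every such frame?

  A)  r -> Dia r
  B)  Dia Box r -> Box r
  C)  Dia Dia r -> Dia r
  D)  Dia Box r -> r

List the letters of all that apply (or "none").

(A) r -> Dia r (the dual of axiom T) characterises the reflexive frames. Such an R need not be reflexive — not valid.
(B) the dual of axiom 5: valid iff R is euclidean. Every such R is euclidean — valid.
(C) Dia Dia r -> Dia r is the dual of axiom 4; it is valid on a frame exactly when R is transitive. Every such R is transitive, so valid.
(D) the dual of axiom B: valid iff R is symmetric. Such an R need not be symmetric — not valid.

B, C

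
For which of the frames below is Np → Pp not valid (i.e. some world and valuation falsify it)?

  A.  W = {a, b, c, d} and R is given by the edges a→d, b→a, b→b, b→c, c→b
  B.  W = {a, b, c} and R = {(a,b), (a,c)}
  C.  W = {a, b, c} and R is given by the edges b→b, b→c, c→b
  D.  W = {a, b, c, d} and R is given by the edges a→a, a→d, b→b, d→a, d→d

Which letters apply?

The schema Np → Pp is axiom D; it is valid on a frame iff R is serial.
(A) R is not serial (d has no R-successor), so the schema fails here.
(B) R is not serial (b has no R-successor), so the schema fails here.
(C) R is not serial (a has no R-successor), so the schema fails here.
(D) R is not serial (c has no R-successor), so the schema fails here.

A, B, C, D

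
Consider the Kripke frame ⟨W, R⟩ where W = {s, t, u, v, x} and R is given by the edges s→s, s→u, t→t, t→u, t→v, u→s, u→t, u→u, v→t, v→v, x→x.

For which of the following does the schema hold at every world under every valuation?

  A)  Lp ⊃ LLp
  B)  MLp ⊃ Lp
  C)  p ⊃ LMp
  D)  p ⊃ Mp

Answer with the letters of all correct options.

C, D

R is reflexive: each world relates to itself.
R is symmetric: every R-edge is matched by its reverse.
R is not transitive: s R u and u R t but not s R t.
R is not euclidean: t R u and t R v but not u R v.
(A) axiom 4: valid iff R is transitive. R is not transitive — not valid.
(B) the dual of axiom 5: valid iff R is euclidean. R is not euclidean — not valid.
(C) p ⊃ LMp (axiom B) characterises the symmetric frames. R is symmetric — valid.
(D) p ⊃ Mp is the dual of axiom T, which corresponds to reflexivity. R is reflexive — valid.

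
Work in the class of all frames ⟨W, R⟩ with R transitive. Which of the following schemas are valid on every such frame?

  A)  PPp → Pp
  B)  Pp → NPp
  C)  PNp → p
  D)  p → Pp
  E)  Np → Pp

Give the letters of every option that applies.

A

(A) the dual of axiom 4: valid iff R is transitive. Every such R is transitive — valid.
(B) axiom 5: valid iff R is euclidean. Such an R need not be euclidean — not valid.
(C) the dual of axiom B: valid iff R is symmetric. Such an R need not be symmetric — not valid.
(D) the dual of axiom T: valid iff R is reflexive. Such an R need not be reflexive — not valid.
(E) Np → Pp is axiom D, which corresponds to seriality. Such an R need not be serial — not valid.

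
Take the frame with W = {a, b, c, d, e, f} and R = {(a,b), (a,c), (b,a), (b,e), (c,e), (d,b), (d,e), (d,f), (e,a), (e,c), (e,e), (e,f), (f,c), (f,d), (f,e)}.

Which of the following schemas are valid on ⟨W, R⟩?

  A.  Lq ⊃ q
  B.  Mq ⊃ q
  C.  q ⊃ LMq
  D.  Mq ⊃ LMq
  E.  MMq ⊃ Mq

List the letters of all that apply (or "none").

none

R is not reflexive: not a R a.
R is not symmetric: a R c but not c R a.
R is not transitive: a R b and b R a but not a R a.
R is not euclidean: a R b and a R c but not b R c.
R is not a subset of the identity: a R b with a ≠ b.
(A) axiom T: valid iff R is reflexive. R is not reflexive — not valid.
(B) Mq ⊃ q (the converse of T) corresponds to R being a subset of the identity. Here R ⊄ identity, so not valid.
(C) q ⊃ LMq (axiom B) characterises the symmetric frames. R is not symmetric — not valid.
(D) Mq ⊃ LMq is axiom 5, which corresponds to the euclidean property. R is not euclidean — not valid.
(E) MMq ⊃ Mq is the dual of axiom 4; it is valid on a frame exactly when R is transitive. R is not transitive, so not valid.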